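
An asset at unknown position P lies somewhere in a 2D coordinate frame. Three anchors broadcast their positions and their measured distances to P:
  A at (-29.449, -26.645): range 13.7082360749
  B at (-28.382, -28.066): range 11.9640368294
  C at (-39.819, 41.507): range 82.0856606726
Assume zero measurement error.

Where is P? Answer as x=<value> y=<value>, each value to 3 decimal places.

x=-23.309 y=-38.901

eq1: (x + 29.449)² + (y + 26.645)² = 13.7082360749²
eq2: (x + 28.382)² + (y + 28.066)² = 11.9640368294²
eq3: (x + 39.819)² + (y − 41.507)² = 82.0856606726²
eq2−eq1, eq2−eq3 (x²,y² cancel):
  -2.134·x + 2.842·y = -60.816213
  -22.874·x + 139.146·y = -4879.771981
det = -2.134·139.146 − 2.842·-22.874 = -231.929656
x = (-60.816213·139.146 − 2.842·-4879.771981) / -231.929656 = -23.308702
y = (-2.134·-4879.771981 − -60.816213·-22.874) / -231.929656 = -38.901120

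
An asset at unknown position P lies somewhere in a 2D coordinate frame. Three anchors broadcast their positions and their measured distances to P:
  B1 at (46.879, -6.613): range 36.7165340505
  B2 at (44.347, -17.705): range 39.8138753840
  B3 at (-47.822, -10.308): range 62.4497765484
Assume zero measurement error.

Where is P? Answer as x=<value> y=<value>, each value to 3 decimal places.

x=12.434 y=6.100

eq1: (x − 46.879)² + (y + 6.613)² = 36.7165340505²
eq2: (x − 44.347)² + (y + 17.705)² = 39.8138753840²
eq3: (x + 47.822)² + (y + 10.308)² = 62.4497765484²
eq3−eq2, eq3−eq1 (x²,y² cancel):
  184.338·x − 14.794·y = 2201.754804
  189.402·x + 7.390·y = 2400.044580
det = 184.338·7.390 − -14.794·189.402 = 4164.271008
x = (2201.754804·7.390 − -14.794·2400.044580) / 4164.271008 = 12.433683
y = (184.338·2400.044580 − 2201.754804·189.402) / 4164.271008 = 6.100144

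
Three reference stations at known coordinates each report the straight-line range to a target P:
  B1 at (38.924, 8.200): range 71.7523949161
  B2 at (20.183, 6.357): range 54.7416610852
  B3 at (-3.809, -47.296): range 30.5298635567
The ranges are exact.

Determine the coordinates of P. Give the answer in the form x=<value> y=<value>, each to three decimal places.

x=-24.679 y=-25.013

eq1: (x − 38.924)² + (y − 8.200)² = 71.7523949161²
eq2: (x − 20.183)² + (y − 6.357)² = 54.7416610852²
eq3: (x + 3.809)² + (y + 47.296)² = 30.5298635567²
eq1−eq3, eq1−eq2 (x²,y² cancel):
  -85.466·x − 110.992·y = 4885.435928
  -37.482·x − 3.686·y = 1017.203880
det = -85.466·-3.686 − -110.992·-37.482 = -3845.174468
x = (4885.435928·-3.686 − -110.992·1017.203880) / -3845.174468 = -24.678666
y = (-85.466·1017.203880 − 4885.435928·-37.482) / -3845.174468 = -25.013056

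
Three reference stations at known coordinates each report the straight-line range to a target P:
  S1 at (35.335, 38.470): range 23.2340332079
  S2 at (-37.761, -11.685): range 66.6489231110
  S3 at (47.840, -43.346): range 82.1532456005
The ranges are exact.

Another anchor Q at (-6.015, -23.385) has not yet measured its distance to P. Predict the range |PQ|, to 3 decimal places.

57.875

eq1: (x − 35.335)² + (y − 38.470)² = 23.2340332079²
eq2: (x + 37.761)² + (y + 11.685)² = 66.6489231110²
eq3: (x − 47.840)² + (y + 43.346)² = 82.1532456005²
eq1−eq2, eq1−eq3 (x²,y² cancel):
  -146.192·x − 100.310·y = -5068.329432
  25.010·x − 163.632·y = -4770.297273
det = -146.192·-163.632 − -100.310·25.010 = 26430.442444
x = (-5068.329432·-163.632 − -100.310·-4770.297273) / 26430.442444 = 13.273798
y = (-146.192·-4770.297273 − -5068.329432·25.010) / 26430.442444 = 31.181401
|P − Q| = √((13.273798 − -6.015)² + (31.181401 − -23.385)²) = 57.875296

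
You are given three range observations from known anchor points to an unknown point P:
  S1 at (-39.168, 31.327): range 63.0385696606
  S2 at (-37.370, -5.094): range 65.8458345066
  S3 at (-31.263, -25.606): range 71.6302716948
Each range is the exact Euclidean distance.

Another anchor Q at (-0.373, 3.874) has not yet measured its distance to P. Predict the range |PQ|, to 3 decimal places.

29.071

eq1: (x + 39.168)² + (y − 31.327)² = 63.0385696606²
eq2: (x + 37.370)² + (y + 5.094)² = 65.8458345066²
eq3: (x + 31.263)² + (y + 25.606)² = 71.6302716948²
eq2−eq3, eq2−eq1 (x²,y² cancel):
  12.214·x − 41.024·y = -584.645232
  -3.596·x + 72.842·y = 1454.860074
det = 12.214·72.842 − -41.024·-3.596 = 742.169884
x = (-584.645232·72.842 − -41.024·1454.860074) / 742.169884 = 23.037113
y = (12.214·1454.860074 − -584.645232·-3.596) / 742.169884 = 21.110095
|P − Q| = √((23.037113 − -0.373)² + (21.110095 − 3.874)²) = 29.070885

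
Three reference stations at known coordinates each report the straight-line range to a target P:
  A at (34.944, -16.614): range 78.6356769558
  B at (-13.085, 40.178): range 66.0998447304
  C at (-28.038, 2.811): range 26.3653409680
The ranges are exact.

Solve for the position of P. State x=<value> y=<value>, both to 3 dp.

x=-43.671 y=-18.420

eq1: (x − 34.944)² + (y + 16.614)² = 78.6356769558²
eq2: (x + 13.085)² + (y − 40.178)² = 66.0998447304²
eq3: (x + 28.038)² + (y − 2.811)² = 26.3653409680²
eq2−eq3, eq2−eq1 (x²,y² cancel):
  -29.906·x − 74.734·y = 2682.600525
  96.058·x − 113.584·y = -2102.760994
det = -29.906·-113.584 − -74.734·96.058 = 10575.641676
x = (2682.600525·-113.584 − -74.734·-2102.760994) / 10575.641676 = -43.670942
y = (-29.906·-2102.760994 − 2682.600525·96.058) / 10575.641676 = -18.419693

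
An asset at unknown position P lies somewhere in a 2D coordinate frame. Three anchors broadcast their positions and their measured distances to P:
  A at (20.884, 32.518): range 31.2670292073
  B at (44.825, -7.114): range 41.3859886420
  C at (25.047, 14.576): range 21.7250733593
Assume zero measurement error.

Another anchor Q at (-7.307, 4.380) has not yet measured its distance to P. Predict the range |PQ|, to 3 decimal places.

12.713

eq1: (x − 20.884)² + (y − 32.518)² = 31.2670292073²
eq2: (x − 44.825)² + (y + 7.114)² = 41.3859886420²
eq3: (x − 25.047)² + (y − 14.576)² = 21.7250733593²
eq2−eq3, eq2−eq1 (x²,y² cancel):
  -39.556·x + 43.380·y = 20.743607
  -47.882·x + 79.264·y = 168.845099
det = -39.556·79.264 − 43.380·-47.882 = -1058.245624
x = (20.743607·79.264 − 43.380·168.845099) / -1058.245624 = 5.367638
y = (-39.556·168.845099 − 20.743607·-47.882) / -1058.245624 = 5.372658
|P − Q| = √((5.367638 − -7.307)² + (5.372658 − 4.380)²) = 12.713450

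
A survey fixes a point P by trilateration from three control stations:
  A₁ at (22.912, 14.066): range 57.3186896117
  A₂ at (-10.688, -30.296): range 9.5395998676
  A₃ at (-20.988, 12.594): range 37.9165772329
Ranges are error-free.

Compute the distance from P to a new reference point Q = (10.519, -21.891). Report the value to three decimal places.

29.501

eq1: (x − 22.912)² + (y − 14.066)² = 57.3186896117²
eq2: (x + 10.688)² + (y + 30.296)² = 9.5395998676²
eq3: (x + 20.988)² + (y − 12.594)² = 37.9165772329²
eq1−eq2, eq1−eq3 (x²,y² cancel):
  -67.200·x − 88.724·y = 3503.697073
  -87.800·x − 2.944·y = 1724.058230
det = -67.200·-2.944 − -88.724·-87.800 = -7592.130400
x = (3503.697073·-2.944 − -88.724·1724.058230) / -7592.130400 = -18.789253
y = (-67.200·1724.058230 − 3503.697073·-87.800) / -7592.130400 = -25.258772
|P − Q| = √((-18.789253 − 10.519)² + (-25.258772 − -21.891)²) = 29.501111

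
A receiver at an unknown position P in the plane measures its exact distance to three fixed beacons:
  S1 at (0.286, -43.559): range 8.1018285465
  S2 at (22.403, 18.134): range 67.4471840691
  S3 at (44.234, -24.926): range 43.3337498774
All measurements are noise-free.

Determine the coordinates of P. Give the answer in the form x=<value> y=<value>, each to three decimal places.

x=7.307 y=-47.602

eq1: (x − 0.286)² + (y + 43.559)² = 8.1018285465²
eq2: (x − 22.403)² + (y − 18.134)² = 67.4471840691²
eq3: (x − 44.234)² + (y + 24.926)² = 43.3337498774²
eq2−eq1, eq2−eq3 (x²,y² cancel):
  -44.234·x − 123.386·y = 5550.214925
  43.662·x − 86.120·y = 4418.524627
det = -44.234·-86.120 − -123.386·43.662 = 9196.711612
x = (5550.214925·-86.120 − -123.386·4418.524627) / 9196.711612 = 7.306913
y = (-44.234·4418.524627 − 5550.214925·43.662) / 9196.711612 = -47.602069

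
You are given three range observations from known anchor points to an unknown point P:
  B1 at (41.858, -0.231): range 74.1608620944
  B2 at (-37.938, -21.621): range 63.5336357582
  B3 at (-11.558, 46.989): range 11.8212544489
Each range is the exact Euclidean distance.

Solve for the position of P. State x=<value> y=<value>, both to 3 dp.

eq1: (x − 41.858)² + (y + 0.231)² = 74.1608620944²
eq2: (x + 37.938)² + (y + 21.621)² = 63.5336357582²
eq3: (x + 11.558)² + (y − 46.989)² = 11.8212544489²
eq2−eq1, eq2−eq3 (x²,y² cancel):
  159.592·x + 42.780·y = -1617.924554
  52.760·x + 137.220·y = 4331.574816
det = 159.592·137.220 − 42.780·52.760 = 19642.141440
x = (-1617.924554·137.220 − 42.780·4331.574816) / 19642.141440 = -20.736862
y = (159.592·4331.574816 − -1617.924554·52.760) / 19642.141440 = 39.539802

x=-20.737 y=39.540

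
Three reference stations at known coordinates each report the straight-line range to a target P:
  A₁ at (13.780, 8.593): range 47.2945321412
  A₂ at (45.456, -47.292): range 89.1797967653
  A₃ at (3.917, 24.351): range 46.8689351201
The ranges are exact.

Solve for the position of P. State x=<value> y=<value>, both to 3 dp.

x=47.390 y=41.867

eq1: (x − 13.780)² + (y − 8.593)² = 47.2945321412²
eq2: (x − 45.456)² + (y + 47.292)² = 89.1797967653²
eq3: (x − 3.917)² + (y − 24.351)² = 46.8689351201²
eq1−eq2, eq1−eq3 (x²,y² cancel):
  63.352·x − 111.770·y = -1677.210230
  -19.726·x + 31.516·y = 384.661732
det = 63.352·31.516 − -111.770·-19.726 = -208.173388
x = (-1677.210230·31.516 − -111.770·384.661732) / -208.173388 = 47.389899
y = (63.352·384.661732 − -1677.210230·-19.726) / -208.173388 = 41.866826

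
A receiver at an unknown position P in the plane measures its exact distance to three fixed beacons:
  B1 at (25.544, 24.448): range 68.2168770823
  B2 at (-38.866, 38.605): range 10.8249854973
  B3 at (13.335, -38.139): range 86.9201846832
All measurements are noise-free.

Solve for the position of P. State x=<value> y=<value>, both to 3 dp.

eq1: (x − 25.544)² + (y − 24.448)² = 68.2168770823²
eq2: (x + 38.866)² + (y − 38.605)² = 10.8249854973²
eq3: (x − 13.335)² + (y + 38.139)² = 86.9201846832²
eq3−eq2, eq3−eq1 (x²,y² cancel):
  -104.402·x + 153.488·y = 8806.444629
  24.418·x + 125.174·y = 2519.371281
det = -104.402·125.174 − 153.488·24.418 = -16816.285932
x = (8806.444629·125.174 − 153.488·2519.371281) / -16816.285932 = -42.556641
y = (-104.402·2519.371281 − 8806.444629·24.418) / -16816.285932 = 28.428582

x=-42.557 y=28.429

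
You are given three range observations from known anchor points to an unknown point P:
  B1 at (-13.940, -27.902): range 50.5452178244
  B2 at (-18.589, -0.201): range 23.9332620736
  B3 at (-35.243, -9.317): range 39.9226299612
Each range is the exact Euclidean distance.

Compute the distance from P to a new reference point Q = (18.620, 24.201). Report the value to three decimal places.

eq1: (x + 13.940)² + (y + 27.902)² = 50.5452178244²
eq2: (x + 18.589)² + (y + 0.201)² = 23.9332620736²
eq3: (x + 35.243)² + (y + 9.317)² = 39.9226299612²
eq1−eq2, eq1−eq3 (x²,y² cancel):
  -9.298·x + 55.402·y = 1354.764129
  -42.606·x + 37.170·y = 1317.032996
det = -9.298·37.170 − 55.402·-42.606 = 2014.850952
x = (1354.764129·37.170 − 55.402·1317.032996) / 2014.850952 = -11.221515
y = (-9.298·1317.032996 − 1354.764129·-42.606) / 2014.850952 = 22.570060
|P − Q| = √((-11.221515 − 18.620)² + (22.570060 − 24.201)²) = 29.886050

29.886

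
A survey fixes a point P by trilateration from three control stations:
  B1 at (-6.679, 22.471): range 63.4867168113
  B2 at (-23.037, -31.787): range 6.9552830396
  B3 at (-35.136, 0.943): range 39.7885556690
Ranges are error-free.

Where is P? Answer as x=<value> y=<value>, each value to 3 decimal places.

x=-26.401 y=-37.875

eq1: (x + 6.679)² + (y − 22.471)² = 63.4867168113²
eq2: (x + 23.037)² + (y + 31.787)² = 6.9552830396²
eq3: (x + 35.136)² + (y − 0.943)² = 39.7885556690²
eq1−eq3, eq1−eq2 (x²,y² cancel):
  -56.914·x − 43.056·y = 3133.306912
  -32.716·x − 108.516·y = 4973.749105
det = -56.914·-108.516 − -43.056·-32.716 = 4767.459528
x = (3133.306912·-108.516 − -43.056·4973.749105) / 4767.459528 = -26.400684
y = (-56.914·4973.749105 − 3133.306912·-32.716) / 4767.459528 = -37.874823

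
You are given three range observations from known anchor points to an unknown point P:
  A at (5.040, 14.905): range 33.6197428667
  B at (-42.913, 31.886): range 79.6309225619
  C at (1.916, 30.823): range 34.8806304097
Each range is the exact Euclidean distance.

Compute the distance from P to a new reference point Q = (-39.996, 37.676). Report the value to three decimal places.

77.332

eq1: (x − 5.040)² + (y − 14.905)² = 33.6197428667²
eq2: (x + 42.913)² + (y − 31.886)² = 79.6309225619²
eq3: (x − 1.916)² + (y − 30.823)² = 34.8806304097²
eq3−eq2, eq3−eq1 (x²,y² cancel):
  -89.658·x + 2.126·y = -3219.911270
  6.248·x − 31.836·y = -619.796493
det = -89.658·-31.836 − 2.126·6.248 = 2841.068840
x = (-3219.911270·-31.836 − 2.126·-619.796493) / 2841.068840 = 36.544972
y = (-89.658·-619.796493 − -3219.911270·6.248) / 2841.068840 = 26.640579
|P − Q| = √((36.544972 − -39.996)² + (26.640579 − 37.676)²) = 77.332406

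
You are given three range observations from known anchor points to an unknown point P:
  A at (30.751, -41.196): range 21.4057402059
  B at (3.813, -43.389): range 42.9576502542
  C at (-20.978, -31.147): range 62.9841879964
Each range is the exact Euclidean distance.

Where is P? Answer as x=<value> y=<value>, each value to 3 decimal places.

x=41.430 y=-22.644

eq1: (x − 30.751)² + (y + 41.196)² = 21.4057402059²
eq2: (x − 3.813)² + (y + 43.389)² = 42.9576502542²
eq3: (x + 20.978)² + (y + 31.147)² = 62.9841879964²
eq3−eq1, eq3−eq2 (x²,y² cancel):
  103.458·x − 20.098·y = 4741.324548
  49.582·x − 24.484·y = 2608.580419
det = 103.458·-24.484 − -20.098·49.582 = -1536.566636
x = (4741.324548·-24.484 − -20.098·2608.580419) / -1536.566636 = 41.429600
y = (103.458·2608.580419 − 4741.324548·49.582) / -1536.566636 = -22.644094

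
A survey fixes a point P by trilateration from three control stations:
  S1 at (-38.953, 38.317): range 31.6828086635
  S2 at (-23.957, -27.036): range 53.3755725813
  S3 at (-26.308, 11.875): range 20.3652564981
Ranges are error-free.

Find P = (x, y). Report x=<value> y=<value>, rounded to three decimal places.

eq1: (x + 38.953)² + (y − 38.317)² = 31.6828086635²
eq2: (x + 23.957)² + (y + 27.036)² = 53.3755725813²
eq3: (x + 26.308)² + (y − 11.875)² = 20.3652564981²
eq3−eq1, eq3−eq2 (x²,y² cancel):
  -25.290·x + 52.884·y = 1563.345516
  4.702·x − 77.822·y = -1962.451420
det = -25.290·-77.822 − 52.884·4.702 = 1719.457812
x = (1563.345516·-77.822 − 52.884·-1962.451420) / 1719.457812 = -10.398856
y = (-25.290·-1962.451420 − 1563.345516·4.702) / 1719.457812 = 24.588882

x=-10.399 y=24.589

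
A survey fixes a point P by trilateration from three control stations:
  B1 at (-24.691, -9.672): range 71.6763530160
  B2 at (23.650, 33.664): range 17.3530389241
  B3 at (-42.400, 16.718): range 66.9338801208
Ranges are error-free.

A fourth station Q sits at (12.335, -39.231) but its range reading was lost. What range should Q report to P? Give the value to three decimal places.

88.589

eq1: (x + 24.691)² + (y + 9.672)² = 71.6763530160²
eq2: (x − 23.650)² + (y − 33.664)² = 17.3530389241²
eq3: (x + 42.400)² + (y − 16.718)² = 66.9338801208²
eq3−eq1, eq3−eq2 (x²,y² cancel):
  35.418·x − 52.780·y = -2031.413733
  132.100·x + 33.892·y = 3794.352220
det = 35.418·33.892 − -52.780·132.100 = 8172.624856
x = (-2031.413733·33.892 − -52.780·3794.352220) / 8172.624856 = 16.080175
y = (35.418·3794.352220 − -2031.413733·132.100) / 8172.624856 = 49.278919
|P − Q| = √((16.080175 − 12.335)² + (49.278919 − -39.231)²) = 88.589120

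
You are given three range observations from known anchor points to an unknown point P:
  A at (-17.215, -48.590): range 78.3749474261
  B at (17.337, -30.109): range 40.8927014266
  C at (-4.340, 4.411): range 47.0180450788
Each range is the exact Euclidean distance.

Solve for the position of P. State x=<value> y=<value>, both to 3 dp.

eq1: (x + 17.215)² + (y + 48.590)² = 78.3749474261²
eq2: (x − 17.337)² + (y + 30.109)² = 40.8927014266²
eq3: (x + 4.340)² + (y − 4.411)² = 47.0180450788²
eq2−eq1, eq2−eq3 (x²,y² cancel):
  -69.104·x − 36.962·y = -3020.198479
  -43.354·x + 69.040·y = -1707.314462
det = -69.104·69.040 − -36.962·-43.354 = -6373.390708
x = (-3020.198479·69.040 − -36.962·-1707.314462) / -6373.390708 = 42.617858
y = (-69.104·-1707.314462 − -3020.198479·-43.354) / -6373.390708 = 2.032737

x=42.618 y=2.033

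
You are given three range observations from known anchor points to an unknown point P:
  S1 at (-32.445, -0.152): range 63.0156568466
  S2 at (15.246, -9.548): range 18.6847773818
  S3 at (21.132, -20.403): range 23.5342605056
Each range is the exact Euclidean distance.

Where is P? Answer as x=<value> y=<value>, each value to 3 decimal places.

eq1: (x + 32.445)² + (y + 0.152)² = 63.0156568466²
eq2: (x − 15.246)² + (y + 9.548)² = 18.6847773818²
eq3: (x − 21.132)² + (y + 20.403)² = 23.5342605056²
eq1−eq2, eq1−eq3 (x²,y² cancel):
  95.382·x − 18.792·y = 2892.755793
  107.154·x − 40.502·y = 3227.254294
det = 95.382·-40.502 − -18.792·107.154 = -1849.523796
x = (2892.755793·-40.502 − -18.792·3227.254294) / -1849.523796 = 30.556964
y = (95.382·3227.254294 − 2892.755793·107.154) / -1849.523796 = 1.161588

x=30.557 y=1.162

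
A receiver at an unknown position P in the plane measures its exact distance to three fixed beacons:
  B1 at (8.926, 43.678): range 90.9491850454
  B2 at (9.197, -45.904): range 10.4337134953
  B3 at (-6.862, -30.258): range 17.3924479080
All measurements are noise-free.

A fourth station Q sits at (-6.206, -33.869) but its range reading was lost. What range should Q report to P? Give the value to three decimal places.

eq1: (x − 8.926)² + (y − 43.678)² = 90.9491850454²
eq2: (x − 9.197)² + (y + 45.904)² = 10.4337134953²
eq3: (x + 6.862)² + (y + 30.258)² = 17.3924479080²
eq3−eq1, eq3−eq2 (x²,y² cancel):
  31.576·x + 147.872·y = -6944.449464
  32.118·x − 31.292·y = 1422.763284
det = 31.576·-31.292 − 147.872·32.118 = -5737.429088
x = (-6944.449464·-31.292 − 147.872·1422.763284) / -5737.429088 = -1.205916
y = (31.576·1422.763284 − -6944.449464·32.118) / -5737.429088 = -46.705065
|P − Q| = √((-1.205916 − -6.206)² + (-46.705065 − -33.869)²) = 13.775537

13.776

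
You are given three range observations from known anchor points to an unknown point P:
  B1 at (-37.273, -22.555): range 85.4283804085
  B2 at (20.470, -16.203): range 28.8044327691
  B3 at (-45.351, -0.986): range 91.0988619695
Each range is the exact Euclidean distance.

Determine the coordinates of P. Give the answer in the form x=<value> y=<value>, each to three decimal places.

x=45.737 y=-2.373

eq1: (x + 37.273)² + (y + 22.555)² = 85.4283804085²
eq2: (x − 20.470)² + (y + 16.203)² = 28.8044327691²
eq3: (x + 45.351)² + (y + 0.986)² = 91.0988619695²
eq1−eq3, eq1−eq2 (x²,y² cancel):
  -16.156·x + 43.138·y = -841.313630
  115.486·x + 12.704·y = 5251.866387
det = -16.156·12.704 − 43.138·115.486 = -5187.080892
x = (-841.313630·12.704 − 43.138·5251.866387) / -5187.080892 = 45.737297
y = (-16.156·5251.866387 − -841.313630·115.486) / -5187.080892 = -2.373357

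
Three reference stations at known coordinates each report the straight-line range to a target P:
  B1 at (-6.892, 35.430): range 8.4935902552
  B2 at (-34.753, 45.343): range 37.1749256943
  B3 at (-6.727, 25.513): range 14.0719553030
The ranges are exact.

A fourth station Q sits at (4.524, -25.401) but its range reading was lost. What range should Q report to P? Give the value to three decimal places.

eq1: (x + 6.892)² + (y − 35.430)² = 8.4935902552²
eq2: (x + 34.753)² + (y − 45.343)² = 37.1749256943²
eq3: (x + 6.727)² + (y − 25.513)² = 14.0719553030²
eq3−eq2, eq3−eq1 (x²,y² cancel):
  -56.052·x + 39.660·y = 1383.637786
  -0.330·x + 19.834·y = 732.497717
det = -56.052·19.834 − 39.660·-0.330 = -1098.647568
x = (1383.637786·19.834 − 39.660·732.497717) / -1098.647568 = 1.463424
y = (-56.052·732.497717 − 1383.637786·-0.330) / -1098.647568 = 36.955765
|P − Q| = √((1.463424 − 4.524)² + (36.955765 − -25.401)²) = 62.431829

62.432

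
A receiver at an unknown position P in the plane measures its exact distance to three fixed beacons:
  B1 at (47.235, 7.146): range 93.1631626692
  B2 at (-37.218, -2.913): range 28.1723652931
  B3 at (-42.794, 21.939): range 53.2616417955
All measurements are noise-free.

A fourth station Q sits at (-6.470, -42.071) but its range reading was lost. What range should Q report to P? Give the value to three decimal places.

33.130

eq1: (x − 47.235)² + (y − 7.146)² = 93.1631626692²
eq2: (x + 37.218)² + (y + 2.913)² = 28.1723652931²
eq3: (x + 42.794)² + (y − 21.939)² = 53.2616417955²
eq2−eq1, eq2−eq3 (x²,y² cancel):
  168.906·x + 20.118·y = -6997.147264
  -11.152·x + 49.704·y = -1124.139257
det = 168.906·49.704 − 20.118·-11.152 = 8619.659760
x = (-6997.147264·49.704 − 20.118·-1124.139257) / 8619.659760 = -37.724317
y = (168.906·-1124.139257 − -6997.147264·-11.152) / 8619.659760 = -31.080815
|P − Q| = √((-37.724317 − -6.470)² + (-31.080815 − -42.071)²) = 33.130295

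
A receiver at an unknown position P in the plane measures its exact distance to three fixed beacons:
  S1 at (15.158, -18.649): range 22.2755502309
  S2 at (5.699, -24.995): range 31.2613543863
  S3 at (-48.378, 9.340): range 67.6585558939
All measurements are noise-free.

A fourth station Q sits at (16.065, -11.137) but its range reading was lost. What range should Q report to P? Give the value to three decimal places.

eq1: (x − 15.158)² + (y + 18.649)² = 22.2755502309²
eq2: (x − 5.699)² + (y + 24.995)² = 31.2613543863²
eq3: (x + 48.378)² + (y − 9.340)² = 67.6585558939²
eq3−eq1, eq3−eq2 (x²,y² cancel):
  127.072·x − 55.978·y = 2231.363729
  108.154·x − 68.670·y = 1829.970050
det = 127.072·-68.670 − -55.978·108.154 = -2671.789628
x = (2231.363729·-68.670 − -55.978·1829.970050) / -2671.789628 = 19.009612
y = (127.072·1829.970050 − 2231.363729·108.154) / -2671.789628 = 3.291037
|P − Q| = √((19.009612 − 16.065)² + (3.291037 − -11.137)²) = 14.725454

14.725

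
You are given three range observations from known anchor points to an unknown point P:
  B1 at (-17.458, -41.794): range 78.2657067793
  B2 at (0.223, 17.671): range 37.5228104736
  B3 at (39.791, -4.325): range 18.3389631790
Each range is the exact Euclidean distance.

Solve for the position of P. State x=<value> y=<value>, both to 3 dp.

eq1: (x + 17.458)² + (y + 41.794)² = 78.2657067793²
eq2: (x − 0.223)² + (y − 17.671)² = 37.5228104736²
eq3: (x − 39.791)² + (y + 4.325)² = 18.3389631790²
eq2−eq3, eq2−eq1 (x²,y² cancel):
  79.136·x − 43.992·y = 2361.359071
  -35.362·x − 118.930·y = -2978.353322
det = 79.136·-118.930 − -43.992·-35.362 = -10967.289584
x = (2361.359071·-118.930 − -43.992·-2978.353322) / -10967.289584 = 37.553504
y = (79.136·-2978.353322 − 2361.359071·-35.362) / -10967.289584 = 13.876955

x=37.554 y=13.877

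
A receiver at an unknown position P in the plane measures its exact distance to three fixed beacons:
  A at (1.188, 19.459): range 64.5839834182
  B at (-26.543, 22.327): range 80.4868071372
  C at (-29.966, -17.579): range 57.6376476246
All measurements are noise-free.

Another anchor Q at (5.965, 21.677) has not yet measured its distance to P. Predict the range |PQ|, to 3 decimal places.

eq1: (x − 1.188)² + (y − 19.459)² = 64.5839834182²
eq2: (x + 26.543)² + (y − 22.327)² = 80.4868071372²
eq3: (x + 29.966)² + (y + 17.579)² = 57.6376476246²
eq1−eq3, eq1−eq2 (x²,y² cancel):
  -62.308·x − 74.076·y = 1675.910862
  -55.462·x + 5.736·y = -1484.073456
det = -62.308·5.736 − -74.076·-55.462 = -4465.801800
x = (1675.910862·5.736 − -74.076·-1484.073456) / -4465.801800 = 22.464320
y = (-62.308·-1484.073456 − 1675.910862·-55.462) / -4465.801800 = -41.519760
|P − Q| = √((22.464320 − 5.965)² + (-41.519760 − 21.677)²) = 65.315067

65.315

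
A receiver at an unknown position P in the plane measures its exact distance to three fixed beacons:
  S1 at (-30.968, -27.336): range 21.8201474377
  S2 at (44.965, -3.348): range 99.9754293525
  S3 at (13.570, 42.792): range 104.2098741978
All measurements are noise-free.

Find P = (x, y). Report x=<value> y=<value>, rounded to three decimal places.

x=-47.333 y=-41.769

eq1: (x + 30.968)² + (y + 27.336)² = 21.8201474377²
eq2: (x − 44.965)² + (y + 3.348)² = 99.9754293525²
eq3: (x − 13.570)² + (y − 42.792)² = 104.2098741978²
eq1−eq2, eq1−eq3 (x²,y² cancel):
  151.866·x + 47.976·y = -9192.181231
  89.076·x + 140.256·y = -10074.552802
det = 151.866·140.256 − 47.976·89.076 = 17026.607520
x = (-9192.181231·140.256 − 47.976·-10074.552802) / 17026.607520 = -47.333083
y = (151.866·-10074.552802 − -9192.181231·89.076) / 17026.607520 = -41.768702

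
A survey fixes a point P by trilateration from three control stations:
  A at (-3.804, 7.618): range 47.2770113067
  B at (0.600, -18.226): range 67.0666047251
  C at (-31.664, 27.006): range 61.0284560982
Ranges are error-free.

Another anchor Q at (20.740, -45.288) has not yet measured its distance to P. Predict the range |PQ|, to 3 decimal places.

88.888

eq1: (x + 3.804)² + (y − 7.618)² = 47.2770113067²
eq2: (x − 0.600)² + (y + 18.226)² = 67.0666047251²
eq3: (x + 31.664)² + (y − 27.006)² = 61.0284560982²
eq3−eq1, eq3−eq2 (x²,y² cancel):
  55.720·x − 38.776·y = -170.071936
  64.528·x − 90.464·y = -2172.842872
det = 55.720·-90.464 − -38.776·64.528 = -2538.516352
x = (-170.071936·-90.464 − -38.776·-2172.842872) / -2538.516352 = 27.129535
y = (55.720·-2172.842872 − -170.071936·64.528) / -2538.516352 = 43.370374
|P − Q| = √((27.129535 − 20.740)² + (43.370374 − -45.288)²) = 88.888320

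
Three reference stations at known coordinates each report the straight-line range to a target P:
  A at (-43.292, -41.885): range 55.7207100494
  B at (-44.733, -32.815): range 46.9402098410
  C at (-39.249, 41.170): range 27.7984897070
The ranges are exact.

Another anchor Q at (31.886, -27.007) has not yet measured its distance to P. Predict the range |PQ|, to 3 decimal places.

79.825

eq1: (x + 43.292)² + (y + 41.885)² = 55.7207100494²
eq2: (x + 44.733)² + (y + 32.815)² = 46.9402098410²
eq3: (x + 39.249)² + (y − 41.170)² = 27.7984897070²
eq2−eq1, eq2−eq3 (x²,y² cancel):
  2.882·x − 18.140·y = -350.729253
  10.968·x + 147.970·y = 1588.214657
det = 2.882·147.970 − -18.140·10.968 = 625.409060
x = (-350.729253·147.970 − -18.140·1588.214657) / 625.409060 = -36.915349
y = (2.882·1588.214657 − -350.729253·10.968) / 625.409060 = 13.469637
|P − Q| = √((-36.915349 − 31.886)² + (13.469637 − -27.007)²) = 79.824707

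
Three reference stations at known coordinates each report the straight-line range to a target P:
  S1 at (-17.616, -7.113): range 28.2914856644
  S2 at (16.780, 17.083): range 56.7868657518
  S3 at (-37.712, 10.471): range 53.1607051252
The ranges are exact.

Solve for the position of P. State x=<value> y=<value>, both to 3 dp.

eq1: (x + 17.616)² + (y + 7.113)² = 28.2914856644²
eq2: (x − 16.780)² + (y − 17.083)² = 56.7868657518²
eq3: (x + 37.712)² + (y − 10.471)² = 53.1607051252²
eq1−eq3, eq1−eq2 (x²,y² cancel):
  -40.192·x + 35.168·y = -854.733848
  68.792·x + 48.392·y = -2211.860897
det = -40.192·48.392 − 35.168·68.792 = -4364.248320
x = (-854.733848·48.392 − 35.168·-2211.860897) / -4364.248320 = -8.346098
y = (-40.192·-2211.860897 − -854.733848·68.792) / -4364.248320 = -33.842704

x=-8.346 y=-33.843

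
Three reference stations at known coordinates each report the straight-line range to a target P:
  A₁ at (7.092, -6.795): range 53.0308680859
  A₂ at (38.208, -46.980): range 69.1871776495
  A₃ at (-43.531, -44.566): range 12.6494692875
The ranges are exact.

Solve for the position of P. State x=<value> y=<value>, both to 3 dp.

eq1: (x − 7.092)² + (y + 6.795)² = 53.0308680859²
eq2: (x − 38.208)² + (y + 46.980)² = 69.1871776495²
eq3: (x + 43.531)² + (y + 44.566)² = 12.6494692875²
eq2−eq3, eq2−eq1 (x²,y² cancel):
  -163.478·x + 4.828·y = 4840.961131
  -62.232·x + 80.370·y = -1595.910594
det = -163.478·80.370 − 4.828·-62.232 = -12838.270764
x = (4840.961131·80.370 − 4.828·-1595.910594) / -12838.270764 = -30.905494
y = (-163.478·-1595.910594 − 4840.961131·-62.232) / -12838.270764 = -43.787748

x=-30.905 y=-43.788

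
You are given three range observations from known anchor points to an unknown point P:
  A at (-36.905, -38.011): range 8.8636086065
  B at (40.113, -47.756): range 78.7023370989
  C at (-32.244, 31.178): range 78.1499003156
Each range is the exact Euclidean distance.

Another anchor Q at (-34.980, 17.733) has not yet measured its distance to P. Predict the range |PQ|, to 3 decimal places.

eq1: (x + 36.905)² + (y + 38.011)² = 8.8636086065²
eq2: (x − 40.113)² + (y + 47.756)² = 78.7023370989²
eq3: (x + 32.244)² + (y − 31.178)² = 78.1499003156²
eq2−eq3, eq2−eq1 (x²,y² cancel):
  -144.714·x + 157.868·y = -1791.294140
  -154.036·x + 19.490·y = 5032.621148
det = -144.714·19.490 − 157.868·-154.036 = 21496.879388
x = (-1791.294140·19.490 − 157.868·5032.621148) / 21496.879388 = -38.582445
y = (-144.714·5032.621148 − -1791.294140·-154.036) / 21496.879388 = -46.714432
|P − Q| = √((-38.582445 − -34.980)² + (-46.714432 − 17.733)²) = 64.548038

64.548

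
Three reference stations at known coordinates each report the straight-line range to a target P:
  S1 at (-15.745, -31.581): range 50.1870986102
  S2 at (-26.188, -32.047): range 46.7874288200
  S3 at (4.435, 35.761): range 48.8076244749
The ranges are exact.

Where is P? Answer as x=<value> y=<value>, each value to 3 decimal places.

x=-38.752 y=13.022

eq1: (x + 15.745)² + (y + 31.581)² = 50.1870986102²
eq2: (x + 26.188)² + (y + 32.047)² = 46.7874288200²
eq3: (x − 4.435)² + (y − 35.761)² = 48.8076244749²
eq2−eq1, eq2−eq3 (x²,y² cancel):
  20.886·x + 0.932·y = -797.238338
  61.246·x + 135.616·y = -607.423918
det = 20.886·135.616 − 0.932·61.246 = 2775.394504
x = (-797.238338·135.616 − 0.932·-607.423918) / 2775.394504 = -38.752024
y = (20.886·-607.423918 − -797.238338·61.246) / 2775.394504 = 13.021934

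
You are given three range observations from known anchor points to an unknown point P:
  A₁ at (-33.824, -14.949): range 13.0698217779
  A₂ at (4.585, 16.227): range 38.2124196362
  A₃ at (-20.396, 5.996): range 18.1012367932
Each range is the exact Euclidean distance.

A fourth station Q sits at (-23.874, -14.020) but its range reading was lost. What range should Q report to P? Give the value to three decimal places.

eq1: (x + 33.824)² + (y + 14.949)² = 13.0698217779²
eq2: (x − 4.585)² + (y − 16.227)² = 38.2124196362²
eq3: (x + 20.396)² + (y − 5.996)² = 18.1012367932²
eq2−eq1, eq2−eq3 (x²,y² cancel):
  -76.818·x − 62.352·y = 2372.566596
  -49.962·x − 20.462·y = 1300.145319
det = -76.818·-20.462 − -62.352·-49.962 = -1543.380708
x = (2372.566596·-20.462 − -62.352·1300.145319) / -1543.380708 = -21.070111
y = (-76.818·1300.145319 − 2372.566596·-49.962) / -1543.380708 = -12.092680
|P − Q| = √((-21.070111 − -23.874)² + (-12.092680 − -14.020)²) = 3.402404

3.402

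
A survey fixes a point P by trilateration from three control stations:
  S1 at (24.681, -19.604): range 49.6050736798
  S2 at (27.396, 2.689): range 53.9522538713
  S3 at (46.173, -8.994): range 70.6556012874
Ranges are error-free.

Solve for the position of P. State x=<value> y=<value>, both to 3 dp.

x=-24.400 y=-12.412

eq1: (x − 24.681)² + (y + 19.604)² = 49.6050736798²
eq2: (x − 27.396)² + (y − 2.689)² = 53.9522538713²
eq3: (x − 46.173)² + (y + 8.994)² = 70.6556012874²
eq3−eq1, eq3−eq2 (x²,y² cancel):
  -42.984·x − 21.220·y = 1312.181270
  -37.554·x + 23.366·y = 626.301867
det = -42.984·23.366 − -21.220·-37.554 = -1801.260024
x = (1312.181270·23.366 − -21.220·626.301867) / -1801.260024 = -24.399894
y = (-42.984·626.301867 − 1312.181270·-37.554) / -1801.260024 = -12.411698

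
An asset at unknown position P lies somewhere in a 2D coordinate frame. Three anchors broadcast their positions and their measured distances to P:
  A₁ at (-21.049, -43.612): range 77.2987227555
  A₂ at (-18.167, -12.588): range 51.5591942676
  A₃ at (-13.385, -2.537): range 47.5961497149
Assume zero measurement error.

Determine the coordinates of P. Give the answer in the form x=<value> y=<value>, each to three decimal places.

x=-49.763 y=28.156

eq1: (x + 21.049)² + (y + 43.612)² = 77.2987227555²
eq2: (x + 18.167)² + (y + 12.588)² = 51.5591942676²
eq3: (x + 13.385)² + (y + 2.537)² = 47.5961497149²
eq1−eq2, eq1−eq3 (x²,y² cancel):
  5.764·x + 62.048·y = 1460.172714
  15.328·x + 82.150·y = 1550.226721
det = 5.764·82.150 − 62.048·15.328 = -477.559144
x = (1460.172714·82.150 − 62.048·1550.226721) / -477.559144 = -49.762885
y = (5.764·1550.226721 − 1460.172714·15.328) / -477.559144 = 28.155718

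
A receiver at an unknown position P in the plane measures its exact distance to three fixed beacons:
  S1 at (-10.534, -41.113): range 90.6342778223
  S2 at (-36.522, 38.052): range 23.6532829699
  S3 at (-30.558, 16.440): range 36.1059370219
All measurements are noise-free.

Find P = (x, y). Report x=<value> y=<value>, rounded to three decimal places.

eq1: (x + 10.534)² + (y + 41.113)² = 90.6342778223²
eq2: (x + 36.522)² + (y − 38.052)² = 23.6532829699²
eq3: (x + 30.558)² + (y − 16.440)² = 36.1059370219²
eq1−eq3, eq1−eq2 (x²,y² cancel):
  -40.048·x + 115.106·y = 6313.754667
  -51.976·x + 158.330·y = 8635.661784
det = -40.048·158.330 − 115.106·-51.976 = -358.050384
x = (6313.754667·158.330 − 115.106·8635.661784) / -358.050384 = -15.752786
y = (-40.048·8635.661784 − 6313.754667·-51.976) / -358.050384 = 49.370902

x=-15.753 y=49.371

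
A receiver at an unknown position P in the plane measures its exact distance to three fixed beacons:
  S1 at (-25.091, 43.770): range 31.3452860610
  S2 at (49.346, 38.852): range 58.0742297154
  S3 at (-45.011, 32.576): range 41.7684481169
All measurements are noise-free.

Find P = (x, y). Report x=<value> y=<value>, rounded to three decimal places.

eq1: (x + 25.091)² + (y − 43.770)² = 31.3452860610²
eq2: (x − 49.346)² + (y − 38.852)² = 58.0742297154²
eq3: (x + 45.011)² + (y − 32.576)² = 41.7684481169²
eq1−eq2, eq1−eq3 (x²,y² cancel):
  148.874·x − 9.836·y = -990.954760
  -39.840·x − 22.388·y = -220.261584
det = 148.874·-22.388 − -9.836·-39.840 = -3724.857352
x = (-990.954760·-22.388 − -9.836·-220.261584) / -3724.857352 = -5.374435
y = (148.874·-220.261584 − -990.954760·-39.840) / -3724.857352 = 19.402316

x=-5.374 y=19.402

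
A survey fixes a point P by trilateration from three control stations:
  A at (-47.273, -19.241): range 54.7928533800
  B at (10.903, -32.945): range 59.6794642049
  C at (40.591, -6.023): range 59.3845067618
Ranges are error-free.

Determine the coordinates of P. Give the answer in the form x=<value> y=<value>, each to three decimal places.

x=-11.585 y=22.336

eq1: (x + 47.273)² + (y + 19.241)² = 54.7928533800²
eq2: (x − 10.903)² + (y + 32.945)² = 59.6794642049²
eq3: (x − 40.591)² + (y + 6.023)² = 59.3845067618²
eq1−eq2, eq1−eq3 (x²,y² cancel):
  116.352·x − 27.408·y = -1960.085842
  175.728·x + 26.436·y = -1445.309662
det = 116.352·26.436 − -27.408·175.728 = 7892.234496
x = (-1960.085842·26.436 − -27.408·-1445.309662) / 7892.234496 = -11.584790
y = (116.352·-1445.309662 − -1960.085842·175.728) / 7892.234496 = 22.335537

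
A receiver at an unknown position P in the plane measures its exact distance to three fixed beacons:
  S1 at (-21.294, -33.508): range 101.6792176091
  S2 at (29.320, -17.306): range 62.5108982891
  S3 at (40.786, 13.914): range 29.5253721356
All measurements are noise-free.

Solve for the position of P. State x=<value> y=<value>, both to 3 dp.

x=45.633 y=43.039

eq1: (x + 21.294)² + (y + 33.508)² = 101.6792176091²
eq2: (x − 29.320)² + (y + 17.306)² = 62.5108982891²
eq3: (x − 40.786)² + (y − 13.914)² = 29.5253721356²
eq2−eq1, eq2−eq3 (x²,y² cancel):
  -101.228·x − 32.404·y = -6013.990425
  22.932·x + 62.440·y = 3733.801961
det = -101.228·62.440 − -32.404·22.932 = -5577.587792
x = (-6013.990425·62.440 − -32.404·3733.801961) / -5577.587792 = 45.633247
y = (-101.228·3733.801961 − -6013.990425·22.932) / -5577.587792 = 43.038763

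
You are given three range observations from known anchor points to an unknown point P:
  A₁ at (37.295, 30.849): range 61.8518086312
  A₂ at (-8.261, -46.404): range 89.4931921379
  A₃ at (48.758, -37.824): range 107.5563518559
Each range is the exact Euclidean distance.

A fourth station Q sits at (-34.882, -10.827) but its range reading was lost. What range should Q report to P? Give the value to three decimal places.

eq1: (x − 37.295)² + (y − 30.849)² = 61.8518086312²
eq2: (x + 8.261)² + (y + 46.404)² = 89.4931921379²
eq3: (x − 48.758)² + (y + 37.824)² = 107.5563518559²
eq3−eq2, eq3−eq1 (x²,y² cancel):
  -114.038·x − 17.160·y = 1972.915183
  -22.926·x + 137.346·y = 6277.302880
det = -114.038·137.346 − -17.160·-22.926 = -16056.073308
x = (1972.915183·137.346 − -17.160·6277.302880) / -16056.073308 = -23.585501
y = (-114.038·6277.302880 − 1972.915183·-22.926) / -16056.073308 = 41.767374
|P − Q| = √((-23.585501 − -34.882)² + (41.767374 − -10.827)²) = 53.793857

53.794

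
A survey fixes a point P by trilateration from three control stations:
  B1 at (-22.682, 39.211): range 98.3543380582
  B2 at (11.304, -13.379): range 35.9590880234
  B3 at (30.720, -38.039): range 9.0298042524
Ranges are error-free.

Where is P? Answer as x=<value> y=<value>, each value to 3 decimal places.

eq1: (x + 22.682)² + (y − 39.211)² = 98.3543380582²
eq2: (x − 11.304)² + (y + 13.379)² = 35.9590880234²
eq3: (x − 30.720)² + (y + 38.039)² = 9.0298042524²
eq2−eq1, eq2−eq3 (x²,y² cancel):
  -67.972·x + 105.180·y = -6635.322215
  38.832·x − 49.320·y = 3295.424511
det = -67.972·-49.320 − 105.180·38.832 = -731.970720
x = (-6635.322215·-49.320 − 105.180·3295.424511) / -731.970720 = 26.447312
y = (-67.972·3295.424511 − -6635.322215·38.832) / -731.970720 = -45.993967

x=26.447 y=-45.994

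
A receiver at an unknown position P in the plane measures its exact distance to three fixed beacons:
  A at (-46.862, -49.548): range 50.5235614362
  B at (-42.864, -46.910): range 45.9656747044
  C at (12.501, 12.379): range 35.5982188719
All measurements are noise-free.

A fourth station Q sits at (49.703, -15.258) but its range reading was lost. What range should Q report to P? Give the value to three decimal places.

eq1: (x + 46.862)² + (y + 49.548)² = 50.5235614362²
eq2: (x + 42.864)² + (y + 46.910)² = 45.9656747044²
eq3: (x − 12.501)² + (y − 12.379)² = 35.5982188719²
eq2−eq1, eq2−eq3 (x²,y² cancel):
  -7.996·x − 5.276·y = 173.393743
  110.730·x + 118.578·y = -2882.745890
det = -7.996·118.578 − -5.276·110.730 = -363.938208
x = (173.393743·118.578 − -5.276·-2882.745890) / -363.938208 = -14.703913
y = (-7.996·-2882.745890 − 173.393743·110.730) / -363.938208 = -10.580222
|P − Q| = √((-14.703913 − 49.703)² + (-10.580222 − -15.258)²) = 64.576560

64.577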